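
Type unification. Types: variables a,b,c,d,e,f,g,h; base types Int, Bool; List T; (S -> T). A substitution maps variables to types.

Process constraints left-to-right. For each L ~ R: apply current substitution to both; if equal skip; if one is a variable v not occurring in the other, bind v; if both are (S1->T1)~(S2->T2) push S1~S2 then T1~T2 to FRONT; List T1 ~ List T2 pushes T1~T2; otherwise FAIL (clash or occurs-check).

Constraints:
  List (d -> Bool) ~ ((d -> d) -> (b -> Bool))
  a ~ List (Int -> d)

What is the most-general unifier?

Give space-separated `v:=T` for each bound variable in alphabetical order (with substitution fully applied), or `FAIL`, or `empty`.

step 1: unify List (d -> Bool) ~ ((d -> d) -> (b -> Bool))  [subst: {-} | 1 pending]
  clash: List (d -> Bool) vs ((d -> d) -> (b -> Bool))

Answer: FAIL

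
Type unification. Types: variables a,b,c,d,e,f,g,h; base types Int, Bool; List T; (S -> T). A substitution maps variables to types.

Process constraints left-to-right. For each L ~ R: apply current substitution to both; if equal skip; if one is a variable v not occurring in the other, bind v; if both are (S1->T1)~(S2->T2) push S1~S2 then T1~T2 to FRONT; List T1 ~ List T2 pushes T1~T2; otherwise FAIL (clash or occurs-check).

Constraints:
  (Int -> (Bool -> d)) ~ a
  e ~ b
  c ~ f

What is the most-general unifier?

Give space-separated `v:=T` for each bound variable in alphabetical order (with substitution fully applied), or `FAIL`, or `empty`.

Answer: a:=(Int -> (Bool -> d)) c:=f e:=b

Derivation:
step 1: unify (Int -> (Bool -> d)) ~ a  [subst: {-} | 2 pending]
  bind a := (Int -> (Bool -> d))
step 2: unify e ~ b  [subst: {a:=(Int -> (Bool -> d))} | 1 pending]
  bind e := b
step 3: unify c ~ f  [subst: {a:=(Int -> (Bool -> d)), e:=b} | 0 pending]
  bind c := f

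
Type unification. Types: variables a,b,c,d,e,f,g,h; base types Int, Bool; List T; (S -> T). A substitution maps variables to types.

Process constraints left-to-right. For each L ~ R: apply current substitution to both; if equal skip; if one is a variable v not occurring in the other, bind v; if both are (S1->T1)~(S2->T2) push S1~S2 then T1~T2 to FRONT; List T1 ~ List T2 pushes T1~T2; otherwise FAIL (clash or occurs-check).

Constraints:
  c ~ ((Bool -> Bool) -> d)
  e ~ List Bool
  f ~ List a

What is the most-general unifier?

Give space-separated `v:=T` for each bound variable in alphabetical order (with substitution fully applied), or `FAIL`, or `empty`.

step 1: unify c ~ ((Bool -> Bool) -> d)  [subst: {-} | 2 pending]
  bind c := ((Bool -> Bool) -> d)
step 2: unify e ~ List Bool  [subst: {c:=((Bool -> Bool) -> d)} | 1 pending]
  bind e := List Bool
step 3: unify f ~ List a  [subst: {c:=((Bool -> Bool) -> d), e:=List Bool} | 0 pending]
  bind f := List a

Answer: c:=((Bool -> Bool) -> d) e:=List Bool f:=List a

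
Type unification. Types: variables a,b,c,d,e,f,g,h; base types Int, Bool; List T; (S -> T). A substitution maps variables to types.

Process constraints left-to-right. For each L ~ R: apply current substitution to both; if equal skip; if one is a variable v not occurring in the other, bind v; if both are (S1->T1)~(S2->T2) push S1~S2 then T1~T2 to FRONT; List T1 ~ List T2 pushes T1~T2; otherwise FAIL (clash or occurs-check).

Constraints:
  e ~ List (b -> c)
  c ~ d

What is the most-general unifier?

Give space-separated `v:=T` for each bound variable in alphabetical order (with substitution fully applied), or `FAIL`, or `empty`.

Answer: c:=d e:=List (b -> d)

Derivation:
step 1: unify e ~ List (b -> c)  [subst: {-} | 1 pending]
  bind e := List (b -> c)
step 2: unify c ~ d  [subst: {e:=List (b -> c)} | 0 pending]
  bind c := d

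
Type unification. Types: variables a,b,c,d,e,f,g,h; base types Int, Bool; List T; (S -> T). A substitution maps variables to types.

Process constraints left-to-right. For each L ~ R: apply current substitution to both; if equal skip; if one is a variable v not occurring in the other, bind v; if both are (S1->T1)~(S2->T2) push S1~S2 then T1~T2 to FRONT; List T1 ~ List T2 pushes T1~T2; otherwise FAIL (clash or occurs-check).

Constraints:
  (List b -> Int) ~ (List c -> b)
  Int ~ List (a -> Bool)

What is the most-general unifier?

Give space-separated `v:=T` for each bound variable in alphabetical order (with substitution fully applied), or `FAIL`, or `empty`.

step 1: unify (List b -> Int) ~ (List c -> b)  [subst: {-} | 1 pending]
  -> decompose arrow: push List b~List c, Int~b
step 2: unify List b ~ List c  [subst: {-} | 2 pending]
  -> decompose List: push b~c
step 3: unify b ~ c  [subst: {-} | 2 pending]
  bind b := c
step 4: unify Int ~ c  [subst: {b:=c} | 1 pending]
  bind c := Int
step 5: unify Int ~ List (a -> Bool)  [subst: {b:=c, c:=Int} | 0 pending]
  clash: Int vs List (a -> Bool)

Answer: FAIL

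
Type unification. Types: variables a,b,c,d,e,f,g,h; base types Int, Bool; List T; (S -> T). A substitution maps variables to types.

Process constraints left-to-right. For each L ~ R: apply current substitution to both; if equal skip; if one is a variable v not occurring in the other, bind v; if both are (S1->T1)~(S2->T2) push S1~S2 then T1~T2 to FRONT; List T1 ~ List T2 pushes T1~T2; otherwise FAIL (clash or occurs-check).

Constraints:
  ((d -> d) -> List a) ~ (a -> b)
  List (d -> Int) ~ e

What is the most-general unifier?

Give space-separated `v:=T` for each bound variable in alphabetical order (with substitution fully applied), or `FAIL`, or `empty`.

step 1: unify ((d -> d) -> List a) ~ (a -> b)  [subst: {-} | 1 pending]
  -> decompose arrow: push (d -> d)~a, List a~b
step 2: unify (d -> d) ~ a  [subst: {-} | 2 pending]
  bind a := (d -> d)
step 3: unify List (d -> d) ~ b  [subst: {a:=(d -> d)} | 1 pending]
  bind b := List (d -> d)
step 4: unify List (d -> Int) ~ e  [subst: {a:=(d -> d), b:=List (d -> d)} | 0 pending]
  bind e := List (d -> Int)

Answer: a:=(d -> d) b:=List (d -> d) e:=List (d -> Int)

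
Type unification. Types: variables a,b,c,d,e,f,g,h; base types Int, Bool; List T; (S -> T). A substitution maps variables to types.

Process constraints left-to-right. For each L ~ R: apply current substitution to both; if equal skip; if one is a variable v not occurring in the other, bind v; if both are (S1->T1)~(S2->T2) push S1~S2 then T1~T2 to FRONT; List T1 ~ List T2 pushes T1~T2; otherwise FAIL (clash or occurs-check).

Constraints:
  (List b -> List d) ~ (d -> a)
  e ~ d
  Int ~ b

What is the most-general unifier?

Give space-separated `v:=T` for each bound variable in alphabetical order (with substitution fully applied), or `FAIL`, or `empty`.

Answer: a:=List List Int b:=Int d:=List Int e:=List Int

Derivation:
step 1: unify (List b -> List d) ~ (d -> a)  [subst: {-} | 2 pending]
  -> decompose arrow: push List b~d, List d~a
step 2: unify List b ~ d  [subst: {-} | 3 pending]
  bind d := List b
step 3: unify List List b ~ a  [subst: {d:=List b} | 2 pending]
  bind a := List List b
step 4: unify e ~ List b  [subst: {d:=List b, a:=List List b} | 1 pending]
  bind e := List b
step 5: unify Int ~ b  [subst: {d:=List b, a:=List List b, e:=List b} | 0 pending]
  bind b := Int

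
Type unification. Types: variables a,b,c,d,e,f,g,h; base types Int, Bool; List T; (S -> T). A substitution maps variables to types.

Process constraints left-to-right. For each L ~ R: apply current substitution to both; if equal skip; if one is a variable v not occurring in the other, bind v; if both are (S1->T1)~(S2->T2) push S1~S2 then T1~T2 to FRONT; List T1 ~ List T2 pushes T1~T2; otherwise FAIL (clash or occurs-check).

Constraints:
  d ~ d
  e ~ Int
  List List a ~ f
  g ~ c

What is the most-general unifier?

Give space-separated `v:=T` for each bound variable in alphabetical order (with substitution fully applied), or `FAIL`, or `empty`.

step 1: unify d ~ d  [subst: {-} | 3 pending]
  -> identical, skip
step 2: unify e ~ Int  [subst: {-} | 2 pending]
  bind e := Int
step 3: unify List List a ~ f  [subst: {e:=Int} | 1 pending]
  bind f := List List a
step 4: unify g ~ c  [subst: {e:=Int, f:=List List a} | 0 pending]
  bind g := c

Answer: e:=Int f:=List List a g:=c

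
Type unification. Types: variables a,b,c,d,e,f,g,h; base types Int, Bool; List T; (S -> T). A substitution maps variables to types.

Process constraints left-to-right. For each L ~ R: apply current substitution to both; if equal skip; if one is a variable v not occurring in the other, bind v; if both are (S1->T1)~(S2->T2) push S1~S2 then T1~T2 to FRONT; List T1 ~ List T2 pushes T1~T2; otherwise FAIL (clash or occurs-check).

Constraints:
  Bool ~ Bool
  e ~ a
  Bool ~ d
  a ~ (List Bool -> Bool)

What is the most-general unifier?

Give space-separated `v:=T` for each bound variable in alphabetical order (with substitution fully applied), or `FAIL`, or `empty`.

Answer: a:=(List Bool -> Bool) d:=Bool e:=(List Bool -> Bool)

Derivation:
step 1: unify Bool ~ Bool  [subst: {-} | 3 pending]
  -> identical, skip
step 2: unify e ~ a  [subst: {-} | 2 pending]
  bind e := a
step 3: unify Bool ~ d  [subst: {e:=a} | 1 pending]
  bind d := Bool
step 4: unify a ~ (List Bool -> Bool)  [subst: {e:=a, d:=Bool} | 0 pending]
  bind a := (List Bool -> Bool)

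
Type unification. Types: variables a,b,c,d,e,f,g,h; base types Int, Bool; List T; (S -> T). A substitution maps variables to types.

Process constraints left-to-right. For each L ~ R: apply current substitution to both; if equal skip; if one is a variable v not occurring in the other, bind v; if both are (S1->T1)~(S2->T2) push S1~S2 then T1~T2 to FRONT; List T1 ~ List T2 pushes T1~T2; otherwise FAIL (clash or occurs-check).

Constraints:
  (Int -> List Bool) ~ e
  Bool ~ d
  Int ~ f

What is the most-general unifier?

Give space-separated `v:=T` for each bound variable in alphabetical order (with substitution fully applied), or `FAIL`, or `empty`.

Answer: d:=Bool e:=(Int -> List Bool) f:=Int

Derivation:
step 1: unify (Int -> List Bool) ~ e  [subst: {-} | 2 pending]
  bind e := (Int -> List Bool)
step 2: unify Bool ~ d  [subst: {e:=(Int -> List Bool)} | 1 pending]
  bind d := Bool
step 3: unify Int ~ f  [subst: {e:=(Int -> List Bool), d:=Bool} | 0 pending]
  bind f := Int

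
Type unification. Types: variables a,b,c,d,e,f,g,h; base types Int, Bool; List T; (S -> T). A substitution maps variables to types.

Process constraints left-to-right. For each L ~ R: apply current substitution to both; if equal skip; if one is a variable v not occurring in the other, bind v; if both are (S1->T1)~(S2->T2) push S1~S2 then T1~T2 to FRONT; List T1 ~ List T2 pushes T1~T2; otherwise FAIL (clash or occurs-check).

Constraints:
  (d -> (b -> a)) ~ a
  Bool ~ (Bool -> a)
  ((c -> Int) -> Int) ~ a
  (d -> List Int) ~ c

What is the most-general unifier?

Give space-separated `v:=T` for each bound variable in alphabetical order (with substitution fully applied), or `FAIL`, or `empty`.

Answer: FAIL

Derivation:
step 1: unify (d -> (b -> a)) ~ a  [subst: {-} | 3 pending]
  occurs-check fail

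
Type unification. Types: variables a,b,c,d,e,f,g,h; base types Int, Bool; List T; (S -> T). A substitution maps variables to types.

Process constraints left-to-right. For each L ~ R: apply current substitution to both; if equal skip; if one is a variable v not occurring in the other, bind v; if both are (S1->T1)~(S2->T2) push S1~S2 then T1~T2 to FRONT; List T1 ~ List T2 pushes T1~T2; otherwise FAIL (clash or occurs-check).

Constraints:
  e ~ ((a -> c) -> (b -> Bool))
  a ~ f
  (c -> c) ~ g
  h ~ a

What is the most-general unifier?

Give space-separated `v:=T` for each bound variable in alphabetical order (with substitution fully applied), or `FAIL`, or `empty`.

Answer: a:=f e:=((f -> c) -> (b -> Bool)) g:=(c -> c) h:=f

Derivation:
step 1: unify e ~ ((a -> c) -> (b -> Bool))  [subst: {-} | 3 pending]
  bind e := ((a -> c) -> (b -> Bool))
step 2: unify a ~ f  [subst: {e:=((a -> c) -> (b -> Bool))} | 2 pending]
  bind a := f
step 3: unify (c -> c) ~ g  [subst: {e:=((a -> c) -> (b -> Bool)), a:=f} | 1 pending]
  bind g := (c -> c)
step 4: unify h ~ f  [subst: {e:=((a -> c) -> (b -> Bool)), a:=f, g:=(c -> c)} | 0 pending]
  bind h := f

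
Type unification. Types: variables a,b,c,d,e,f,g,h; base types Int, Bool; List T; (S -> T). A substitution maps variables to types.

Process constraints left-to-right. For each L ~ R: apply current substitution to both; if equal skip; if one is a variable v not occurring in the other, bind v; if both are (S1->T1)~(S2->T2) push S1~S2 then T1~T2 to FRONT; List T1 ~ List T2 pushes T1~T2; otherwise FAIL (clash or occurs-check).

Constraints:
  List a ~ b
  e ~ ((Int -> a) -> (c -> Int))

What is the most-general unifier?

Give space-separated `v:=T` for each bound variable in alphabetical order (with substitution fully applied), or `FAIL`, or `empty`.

step 1: unify List a ~ b  [subst: {-} | 1 pending]
  bind b := List a
step 2: unify e ~ ((Int -> a) -> (c -> Int))  [subst: {b:=List a} | 0 pending]
  bind e := ((Int -> a) -> (c -> Int))

Answer: b:=List a e:=((Int -> a) -> (c -> Int))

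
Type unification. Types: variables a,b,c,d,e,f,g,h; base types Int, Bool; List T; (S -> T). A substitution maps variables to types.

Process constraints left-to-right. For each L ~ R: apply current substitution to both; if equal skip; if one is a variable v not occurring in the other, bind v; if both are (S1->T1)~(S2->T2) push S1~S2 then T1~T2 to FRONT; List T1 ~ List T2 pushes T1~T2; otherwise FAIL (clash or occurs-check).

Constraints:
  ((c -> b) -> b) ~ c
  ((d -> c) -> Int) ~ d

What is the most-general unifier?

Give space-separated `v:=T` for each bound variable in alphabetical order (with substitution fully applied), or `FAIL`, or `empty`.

step 1: unify ((c -> b) -> b) ~ c  [subst: {-} | 1 pending]
  occurs-check fail

Answer: FAIL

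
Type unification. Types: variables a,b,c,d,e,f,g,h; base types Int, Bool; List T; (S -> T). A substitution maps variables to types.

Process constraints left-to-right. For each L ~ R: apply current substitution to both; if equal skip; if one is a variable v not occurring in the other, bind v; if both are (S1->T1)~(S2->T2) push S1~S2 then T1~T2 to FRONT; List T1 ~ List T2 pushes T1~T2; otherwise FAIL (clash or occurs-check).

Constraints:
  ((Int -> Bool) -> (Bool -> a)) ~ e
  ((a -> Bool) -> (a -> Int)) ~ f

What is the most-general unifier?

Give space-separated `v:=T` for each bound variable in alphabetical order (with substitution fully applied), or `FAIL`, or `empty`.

step 1: unify ((Int -> Bool) -> (Bool -> a)) ~ e  [subst: {-} | 1 pending]
  bind e := ((Int -> Bool) -> (Bool -> a))
step 2: unify ((a -> Bool) -> (a -> Int)) ~ f  [subst: {e:=((Int -> Bool) -> (Bool -> a))} | 0 pending]
  bind f := ((a -> Bool) -> (a -> Int))

Answer: e:=((Int -> Bool) -> (Bool -> a)) f:=((a -> Bool) -> (a -> Int))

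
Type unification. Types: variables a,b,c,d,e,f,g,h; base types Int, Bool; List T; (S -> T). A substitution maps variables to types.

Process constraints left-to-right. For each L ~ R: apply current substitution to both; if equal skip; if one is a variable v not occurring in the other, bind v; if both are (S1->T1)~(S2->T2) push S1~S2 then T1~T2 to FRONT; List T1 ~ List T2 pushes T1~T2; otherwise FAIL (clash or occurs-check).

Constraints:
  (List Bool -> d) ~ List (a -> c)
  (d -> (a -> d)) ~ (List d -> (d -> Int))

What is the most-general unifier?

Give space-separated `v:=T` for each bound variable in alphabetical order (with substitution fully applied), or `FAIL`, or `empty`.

Answer: FAIL

Derivation:
step 1: unify (List Bool -> d) ~ List (a -> c)  [subst: {-} | 1 pending]
  clash: (List Bool -> d) vs List (a -> c)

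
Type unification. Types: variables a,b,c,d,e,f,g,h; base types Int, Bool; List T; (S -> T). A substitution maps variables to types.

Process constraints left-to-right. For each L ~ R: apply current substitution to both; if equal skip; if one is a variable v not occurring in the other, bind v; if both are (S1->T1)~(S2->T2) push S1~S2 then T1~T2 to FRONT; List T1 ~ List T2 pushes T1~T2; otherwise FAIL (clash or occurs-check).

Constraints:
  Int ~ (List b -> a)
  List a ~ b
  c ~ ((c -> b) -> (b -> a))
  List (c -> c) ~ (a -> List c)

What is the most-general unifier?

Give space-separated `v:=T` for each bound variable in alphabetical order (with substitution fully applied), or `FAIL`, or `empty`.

step 1: unify Int ~ (List b -> a)  [subst: {-} | 3 pending]
  clash: Int vs (List b -> a)

Answer: FAIL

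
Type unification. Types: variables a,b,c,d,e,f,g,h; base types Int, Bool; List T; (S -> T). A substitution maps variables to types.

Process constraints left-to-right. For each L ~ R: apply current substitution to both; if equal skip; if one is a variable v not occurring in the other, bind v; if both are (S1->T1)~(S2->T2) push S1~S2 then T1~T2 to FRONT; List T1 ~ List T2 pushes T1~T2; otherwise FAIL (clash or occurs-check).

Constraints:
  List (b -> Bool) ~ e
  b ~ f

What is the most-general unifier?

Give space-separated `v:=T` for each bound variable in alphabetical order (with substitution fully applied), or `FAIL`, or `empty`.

step 1: unify List (b -> Bool) ~ e  [subst: {-} | 1 pending]
  bind e := List (b -> Bool)
step 2: unify b ~ f  [subst: {e:=List (b -> Bool)} | 0 pending]
  bind b := f

Answer: b:=f e:=List (f -> Bool)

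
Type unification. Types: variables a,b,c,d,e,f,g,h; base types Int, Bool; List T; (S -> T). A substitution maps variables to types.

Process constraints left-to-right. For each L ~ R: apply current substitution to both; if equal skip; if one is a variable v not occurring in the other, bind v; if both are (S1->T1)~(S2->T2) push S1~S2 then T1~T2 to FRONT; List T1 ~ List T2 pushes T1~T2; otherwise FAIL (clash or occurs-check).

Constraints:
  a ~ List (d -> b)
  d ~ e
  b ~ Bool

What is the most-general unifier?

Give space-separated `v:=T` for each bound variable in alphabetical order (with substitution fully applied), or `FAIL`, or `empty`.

step 1: unify a ~ List (d -> b)  [subst: {-} | 2 pending]
  bind a := List (d -> b)
step 2: unify d ~ e  [subst: {a:=List (d -> b)} | 1 pending]
  bind d := e
step 3: unify b ~ Bool  [subst: {a:=List (d -> b), d:=e} | 0 pending]
  bind b := Bool

Answer: a:=List (e -> Bool) b:=Bool d:=e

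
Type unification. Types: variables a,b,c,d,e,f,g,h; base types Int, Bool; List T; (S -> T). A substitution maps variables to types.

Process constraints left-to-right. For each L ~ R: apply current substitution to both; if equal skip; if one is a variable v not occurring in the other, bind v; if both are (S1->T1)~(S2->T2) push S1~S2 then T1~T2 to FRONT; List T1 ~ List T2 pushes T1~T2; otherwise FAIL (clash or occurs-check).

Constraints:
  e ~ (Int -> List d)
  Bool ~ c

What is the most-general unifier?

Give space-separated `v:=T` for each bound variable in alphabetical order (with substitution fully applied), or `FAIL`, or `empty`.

step 1: unify e ~ (Int -> List d)  [subst: {-} | 1 pending]
  bind e := (Int -> List d)
step 2: unify Bool ~ c  [subst: {e:=(Int -> List d)} | 0 pending]
  bind c := Bool

Answer: c:=Bool e:=(Int -> List d)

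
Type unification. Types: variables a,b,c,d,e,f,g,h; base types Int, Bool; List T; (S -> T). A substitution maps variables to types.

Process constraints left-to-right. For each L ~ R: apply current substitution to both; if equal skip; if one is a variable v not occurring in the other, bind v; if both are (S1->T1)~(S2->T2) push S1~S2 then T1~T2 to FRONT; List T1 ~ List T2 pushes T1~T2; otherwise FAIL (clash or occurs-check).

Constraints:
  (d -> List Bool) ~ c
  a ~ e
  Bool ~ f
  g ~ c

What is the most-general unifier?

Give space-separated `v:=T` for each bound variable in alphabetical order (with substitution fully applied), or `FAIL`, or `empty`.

step 1: unify (d -> List Bool) ~ c  [subst: {-} | 3 pending]
  bind c := (d -> List Bool)
step 2: unify a ~ e  [subst: {c:=(d -> List Bool)} | 2 pending]
  bind a := e
step 3: unify Bool ~ f  [subst: {c:=(d -> List Bool), a:=e} | 1 pending]
  bind f := Bool
step 4: unify g ~ (d -> List Bool)  [subst: {c:=(d -> List Bool), a:=e, f:=Bool} | 0 pending]
  bind g := (d -> List Bool)

Answer: a:=e c:=(d -> List Bool) f:=Bool g:=(d -> List Bool)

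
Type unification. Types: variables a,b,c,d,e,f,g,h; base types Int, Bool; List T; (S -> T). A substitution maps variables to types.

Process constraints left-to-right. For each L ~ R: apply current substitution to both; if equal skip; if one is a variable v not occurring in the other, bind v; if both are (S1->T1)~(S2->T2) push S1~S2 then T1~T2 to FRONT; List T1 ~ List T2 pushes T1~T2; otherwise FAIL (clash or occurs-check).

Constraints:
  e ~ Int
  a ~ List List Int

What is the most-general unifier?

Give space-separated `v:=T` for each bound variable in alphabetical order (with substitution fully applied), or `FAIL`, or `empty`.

Answer: a:=List List Int e:=Int

Derivation:
step 1: unify e ~ Int  [subst: {-} | 1 pending]
  bind e := Int
step 2: unify a ~ List List Int  [subst: {e:=Int} | 0 pending]
  bind a := List List Int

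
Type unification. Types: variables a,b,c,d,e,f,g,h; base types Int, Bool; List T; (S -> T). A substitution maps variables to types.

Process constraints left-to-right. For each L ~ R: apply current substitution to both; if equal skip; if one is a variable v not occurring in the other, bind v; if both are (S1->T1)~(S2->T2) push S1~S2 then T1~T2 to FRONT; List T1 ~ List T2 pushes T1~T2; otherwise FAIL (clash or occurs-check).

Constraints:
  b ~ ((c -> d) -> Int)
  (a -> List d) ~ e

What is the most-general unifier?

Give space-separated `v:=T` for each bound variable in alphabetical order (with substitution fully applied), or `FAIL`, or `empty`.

Answer: b:=((c -> d) -> Int) e:=(a -> List d)

Derivation:
step 1: unify b ~ ((c -> d) -> Int)  [subst: {-} | 1 pending]
  bind b := ((c -> d) -> Int)
step 2: unify (a -> List d) ~ e  [subst: {b:=((c -> d) -> Int)} | 0 pending]
  bind e := (a -> List d)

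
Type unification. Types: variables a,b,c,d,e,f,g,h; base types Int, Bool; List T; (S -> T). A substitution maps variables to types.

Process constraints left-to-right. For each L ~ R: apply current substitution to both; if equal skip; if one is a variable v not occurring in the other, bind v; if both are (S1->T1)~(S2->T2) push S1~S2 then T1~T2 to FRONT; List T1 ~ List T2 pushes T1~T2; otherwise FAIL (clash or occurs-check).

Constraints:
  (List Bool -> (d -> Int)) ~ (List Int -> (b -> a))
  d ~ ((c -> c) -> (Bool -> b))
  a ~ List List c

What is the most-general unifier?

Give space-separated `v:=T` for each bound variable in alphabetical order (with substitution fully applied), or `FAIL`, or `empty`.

step 1: unify (List Bool -> (d -> Int)) ~ (List Int -> (b -> a))  [subst: {-} | 2 pending]
  -> decompose arrow: push List Bool~List Int, (d -> Int)~(b -> a)
step 2: unify List Bool ~ List Int  [subst: {-} | 3 pending]
  -> decompose List: push Bool~Int
step 3: unify Bool ~ Int  [subst: {-} | 3 pending]
  clash: Bool vs Int

Answer: FAIL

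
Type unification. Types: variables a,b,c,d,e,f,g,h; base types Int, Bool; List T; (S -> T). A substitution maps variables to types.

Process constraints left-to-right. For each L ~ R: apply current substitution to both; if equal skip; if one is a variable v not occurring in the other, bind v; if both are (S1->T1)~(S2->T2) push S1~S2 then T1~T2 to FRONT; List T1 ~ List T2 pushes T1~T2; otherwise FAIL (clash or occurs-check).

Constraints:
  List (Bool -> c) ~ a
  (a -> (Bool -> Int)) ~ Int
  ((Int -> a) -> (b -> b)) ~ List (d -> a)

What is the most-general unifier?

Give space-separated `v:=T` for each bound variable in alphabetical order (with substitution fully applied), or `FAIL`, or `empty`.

Answer: FAIL

Derivation:
step 1: unify List (Bool -> c) ~ a  [subst: {-} | 2 pending]
  bind a := List (Bool -> c)
step 2: unify (List (Bool -> c) -> (Bool -> Int)) ~ Int  [subst: {a:=List (Bool -> c)} | 1 pending]
  clash: (List (Bool -> c) -> (Bool -> Int)) vs Int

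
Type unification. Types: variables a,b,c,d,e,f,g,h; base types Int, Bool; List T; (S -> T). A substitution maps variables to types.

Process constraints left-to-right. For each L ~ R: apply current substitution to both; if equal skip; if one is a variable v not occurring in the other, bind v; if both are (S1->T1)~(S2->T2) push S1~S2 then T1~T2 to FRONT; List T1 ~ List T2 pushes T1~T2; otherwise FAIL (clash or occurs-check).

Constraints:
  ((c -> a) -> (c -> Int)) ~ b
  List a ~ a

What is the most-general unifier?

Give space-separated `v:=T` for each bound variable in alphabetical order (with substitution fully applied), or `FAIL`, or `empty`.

Answer: FAIL

Derivation:
step 1: unify ((c -> a) -> (c -> Int)) ~ b  [subst: {-} | 1 pending]
  bind b := ((c -> a) -> (c -> Int))
step 2: unify List a ~ a  [subst: {b:=((c -> a) -> (c -> Int))} | 0 pending]
  occurs-check fail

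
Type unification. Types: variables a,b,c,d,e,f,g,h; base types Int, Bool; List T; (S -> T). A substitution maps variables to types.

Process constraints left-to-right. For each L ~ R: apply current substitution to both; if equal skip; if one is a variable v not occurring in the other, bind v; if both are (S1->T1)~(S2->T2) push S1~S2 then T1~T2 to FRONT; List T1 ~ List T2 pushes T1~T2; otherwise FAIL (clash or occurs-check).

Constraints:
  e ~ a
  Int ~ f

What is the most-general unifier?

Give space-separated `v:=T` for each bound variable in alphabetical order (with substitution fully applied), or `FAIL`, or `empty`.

step 1: unify e ~ a  [subst: {-} | 1 pending]
  bind e := a
step 2: unify Int ~ f  [subst: {e:=a} | 0 pending]
  bind f := Int

Answer: e:=a f:=Int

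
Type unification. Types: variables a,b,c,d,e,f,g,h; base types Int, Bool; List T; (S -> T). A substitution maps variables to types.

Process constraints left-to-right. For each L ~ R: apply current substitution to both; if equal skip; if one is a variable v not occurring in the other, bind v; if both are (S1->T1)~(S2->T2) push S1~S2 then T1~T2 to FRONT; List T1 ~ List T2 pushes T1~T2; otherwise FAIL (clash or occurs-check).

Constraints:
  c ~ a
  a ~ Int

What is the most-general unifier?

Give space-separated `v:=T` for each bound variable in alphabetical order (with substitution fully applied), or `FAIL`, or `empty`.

Answer: a:=Int c:=Int

Derivation:
step 1: unify c ~ a  [subst: {-} | 1 pending]
  bind c := a
step 2: unify a ~ Int  [subst: {c:=a} | 0 pending]
  bind a := Int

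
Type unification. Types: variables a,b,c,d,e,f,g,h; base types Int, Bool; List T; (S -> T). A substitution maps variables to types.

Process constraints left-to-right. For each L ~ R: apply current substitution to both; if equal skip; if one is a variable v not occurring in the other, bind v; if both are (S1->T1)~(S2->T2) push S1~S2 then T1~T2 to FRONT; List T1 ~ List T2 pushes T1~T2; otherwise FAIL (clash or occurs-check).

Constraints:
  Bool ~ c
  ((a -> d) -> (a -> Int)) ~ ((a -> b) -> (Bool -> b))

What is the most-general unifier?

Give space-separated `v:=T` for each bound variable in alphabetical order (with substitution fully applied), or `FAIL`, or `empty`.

step 1: unify Bool ~ c  [subst: {-} | 1 pending]
  bind c := Bool
step 2: unify ((a -> d) -> (a -> Int)) ~ ((a -> b) -> (Bool -> b))  [subst: {c:=Bool} | 0 pending]
  -> decompose arrow: push (a -> d)~(a -> b), (a -> Int)~(Bool -> b)
step 3: unify (a -> d) ~ (a -> b)  [subst: {c:=Bool} | 1 pending]
  -> decompose arrow: push a~a, d~b
step 4: unify a ~ a  [subst: {c:=Bool} | 2 pending]
  -> identical, skip
step 5: unify d ~ b  [subst: {c:=Bool} | 1 pending]
  bind d := b
step 6: unify (a -> Int) ~ (Bool -> b)  [subst: {c:=Bool, d:=b} | 0 pending]
  -> decompose arrow: push a~Bool, Int~b
step 7: unify a ~ Bool  [subst: {c:=Bool, d:=b} | 1 pending]
  bind a := Bool
step 8: unify Int ~ b  [subst: {c:=Bool, d:=b, a:=Bool} | 0 pending]
  bind b := Int

Answer: a:=Bool b:=Int c:=Bool d:=Int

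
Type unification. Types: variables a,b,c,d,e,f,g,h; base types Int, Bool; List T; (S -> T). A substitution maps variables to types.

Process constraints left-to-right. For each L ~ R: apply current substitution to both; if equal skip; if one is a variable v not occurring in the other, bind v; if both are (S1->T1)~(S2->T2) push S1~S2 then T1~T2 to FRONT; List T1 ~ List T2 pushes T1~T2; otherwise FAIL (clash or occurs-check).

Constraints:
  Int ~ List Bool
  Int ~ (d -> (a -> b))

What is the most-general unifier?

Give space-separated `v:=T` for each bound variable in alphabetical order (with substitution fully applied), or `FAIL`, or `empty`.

step 1: unify Int ~ List Bool  [subst: {-} | 1 pending]
  clash: Int vs List Bool

Answer: FAIL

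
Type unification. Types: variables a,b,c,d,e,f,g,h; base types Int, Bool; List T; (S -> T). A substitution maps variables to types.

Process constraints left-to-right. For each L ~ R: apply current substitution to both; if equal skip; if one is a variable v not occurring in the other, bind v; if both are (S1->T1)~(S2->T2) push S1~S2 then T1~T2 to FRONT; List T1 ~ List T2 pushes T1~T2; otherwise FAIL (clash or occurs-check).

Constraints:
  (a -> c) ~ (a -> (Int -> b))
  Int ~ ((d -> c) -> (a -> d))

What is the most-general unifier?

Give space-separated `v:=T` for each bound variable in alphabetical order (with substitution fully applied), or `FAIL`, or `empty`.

Answer: FAIL

Derivation:
step 1: unify (a -> c) ~ (a -> (Int -> b))  [subst: {-} | 1 pending]
  -> decompose arrow: push a~a, c~(Int -> b)
step 2: unify a ~ a  [subst: {-} | 2 pending]
  -> identical, skip
step 3: unify c ~ (Int -> b)  [subst: {-} | 1 pending]
  bind c := (Int -> b)
step 4: unify Int ~ ((d -> (Int -> b)) -> (a -> d))  [subst: {c:=(Int -> b)} | 0 pending]
  clash: Int vs ((d -> (Int -> b)) -> (a -> d))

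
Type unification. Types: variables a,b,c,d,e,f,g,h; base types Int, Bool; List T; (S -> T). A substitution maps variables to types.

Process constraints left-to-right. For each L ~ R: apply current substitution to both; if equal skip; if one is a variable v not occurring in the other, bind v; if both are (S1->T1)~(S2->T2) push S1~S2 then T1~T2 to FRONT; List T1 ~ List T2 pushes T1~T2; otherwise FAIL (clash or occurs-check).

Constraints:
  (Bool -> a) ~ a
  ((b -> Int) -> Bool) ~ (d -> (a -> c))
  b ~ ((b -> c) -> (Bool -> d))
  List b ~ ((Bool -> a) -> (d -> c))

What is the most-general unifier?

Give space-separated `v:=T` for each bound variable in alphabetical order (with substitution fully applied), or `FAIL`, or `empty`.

step 1: unify (Bool -> a) ~ a  [subst: {-} | 3 pending]
  occurs-check fail

Answer: FAIL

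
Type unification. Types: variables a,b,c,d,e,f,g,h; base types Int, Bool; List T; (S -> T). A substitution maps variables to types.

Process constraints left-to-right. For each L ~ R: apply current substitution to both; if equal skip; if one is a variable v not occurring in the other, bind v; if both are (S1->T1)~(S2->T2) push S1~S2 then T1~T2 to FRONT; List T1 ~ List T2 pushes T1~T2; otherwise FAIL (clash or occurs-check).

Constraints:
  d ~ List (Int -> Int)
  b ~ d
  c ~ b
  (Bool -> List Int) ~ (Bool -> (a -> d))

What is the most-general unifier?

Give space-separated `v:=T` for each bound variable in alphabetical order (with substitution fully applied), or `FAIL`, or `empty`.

step 1: unify d ~ List (Int -> Int)  [subst: {-} | 3 pending]
  bind d := List (Int -> Int)
step 2: unify b ~ List (Int -> Int)  [subst: {d:=List (Int -> Int)} | 2 pending]
  bind b := List (Int -> Int)
step 3: unify c ~ List (Int -> Int)  [subst: {d:=List (Int -> Int), b:=List (Int -> Int)} | 1 pending]
  bind c := List (Int -> Int)
step 4: unify (Bool -> List Int) ~ (Bool -> (a -> List (Int -> Int)))  [subst: {d:=List (Int -> Int), b:=List (Int -> Int), c:=List (Int -> Int)} | 0 pending]
  -> decompose arrow: push Bool~Bool, List Int~(a -> List (Int -> Int))
step 5: unify Bool ~ Bool  [subst: {d:=List (Int -> Int), b:=List (Int -> Int), c:=List (Int -> Int)} | 1 pending]
  -> identical, skip
step 6: unify List Int ~ (a -> List (Int -> Int))  [subst: {d:=List (Int -> Int), b:=List (Int -> Int), c:=List (Int -> Int)} | 0 pending]
  clash: List Int vs (a -> List (Int -> Int))

Answer: FAIL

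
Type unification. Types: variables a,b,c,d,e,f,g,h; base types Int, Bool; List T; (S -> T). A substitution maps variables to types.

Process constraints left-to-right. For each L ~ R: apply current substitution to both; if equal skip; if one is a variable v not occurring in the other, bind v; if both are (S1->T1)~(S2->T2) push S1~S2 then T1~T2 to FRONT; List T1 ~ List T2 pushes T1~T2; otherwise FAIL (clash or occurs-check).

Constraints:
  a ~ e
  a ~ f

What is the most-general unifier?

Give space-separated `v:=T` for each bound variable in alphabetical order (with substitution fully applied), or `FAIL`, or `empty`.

step 1: unify a ~ e  [subst: {-} | 1 pending]
  bind a := e
step 2: unify e ~ f  [subst: {a:=e} | 0 pending]
  bind e := f

Answer: a:=f e:=f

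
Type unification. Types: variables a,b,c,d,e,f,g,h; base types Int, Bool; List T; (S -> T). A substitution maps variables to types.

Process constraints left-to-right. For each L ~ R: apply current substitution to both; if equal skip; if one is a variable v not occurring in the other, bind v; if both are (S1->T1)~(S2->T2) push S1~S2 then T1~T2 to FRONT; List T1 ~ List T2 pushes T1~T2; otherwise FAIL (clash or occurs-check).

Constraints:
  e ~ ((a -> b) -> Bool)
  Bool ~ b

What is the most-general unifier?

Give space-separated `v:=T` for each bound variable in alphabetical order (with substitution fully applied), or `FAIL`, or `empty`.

Answer: b:=Bool e:=((a -> Bool) -> Bool)

Derivation:
step 1: unify e ~ ((a -> b) -> Bool)  [subst: {-} | 1 pending]
  bind e := ((a -> b) -> Bool)
step 2: unify Bool ~ b  [subst: {e:=((a -> b) -> Bool)} | 0 pending]
  bind b := Bool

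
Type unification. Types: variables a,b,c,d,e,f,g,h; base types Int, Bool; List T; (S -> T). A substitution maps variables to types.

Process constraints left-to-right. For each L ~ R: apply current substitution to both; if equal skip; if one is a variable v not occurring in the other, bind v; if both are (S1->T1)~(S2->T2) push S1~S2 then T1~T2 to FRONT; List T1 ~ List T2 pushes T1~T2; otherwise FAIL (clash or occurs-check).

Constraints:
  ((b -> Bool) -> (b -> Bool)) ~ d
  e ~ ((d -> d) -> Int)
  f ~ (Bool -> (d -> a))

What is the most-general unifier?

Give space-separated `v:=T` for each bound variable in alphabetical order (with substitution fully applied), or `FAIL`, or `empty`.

Answer: d:=((b -> Bool) -> (b -> Bool)) e:=((((b -> Bool) -> (b -> Bool)) -> ((b -> Bool) -> (b -> Bool))) -> Int) f:=(Bool -> (((b -> Bool) -> (b -> Bool)) -> a))

Derivation:
step 1: unify ((b -> Bool) -> (b -> Bool)) ~ d  [subst: {-} | 2 pending]
  bind d := ((b -> Bool) -> (b -> Bool))
step 2: unify e ~ ((((b -> Bool) -> (b -> Bool)) -> ((b -> Bool) -> (b -> Bool))) -> Int)  [subst: {d:=((b -> Bool) -> (b -> Bool))} | 1 pending]
  bind e := ((((b -> Bool) -> (b -> Bool)) -> ((b -> Bool) -> (b -> Bool))) -> Int)
step 3: unify f ~ (Bool -> (((b -> Bool) -> (b -> Bool)) -> a))  [subst: {d:=((b -> Bool) -> (b -> Bool)), e:=((((b -> Bool) -> (b -> Bool)) -> ((b -> Bool) -> (b -> Bool))) -> Int)} | 0 pending]
  bind f := (Bool -> (((b -> Bool) -> (b -> Bool)) -> a))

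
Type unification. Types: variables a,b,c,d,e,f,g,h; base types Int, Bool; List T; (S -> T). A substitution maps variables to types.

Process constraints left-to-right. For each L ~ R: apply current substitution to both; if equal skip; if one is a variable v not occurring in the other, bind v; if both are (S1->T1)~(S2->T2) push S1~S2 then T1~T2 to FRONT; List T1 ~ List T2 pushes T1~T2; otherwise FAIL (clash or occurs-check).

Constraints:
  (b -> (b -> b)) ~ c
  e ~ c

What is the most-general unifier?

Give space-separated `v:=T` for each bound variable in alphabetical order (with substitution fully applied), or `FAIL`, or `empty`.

step 1: unify (b -> (b -> b)) ~ c  [subst: {-} | 1 pending]
  bind c := (b -> (b -> b))
step 2: unify e ~ (b -> (b -> b))  [subst: {c:=(b -> (b -> b))} | 0 pending]
  bind e := (b -> (b -> b))

Answer: c:=(b -> (b -> b)) e:=(b -> (b -> b))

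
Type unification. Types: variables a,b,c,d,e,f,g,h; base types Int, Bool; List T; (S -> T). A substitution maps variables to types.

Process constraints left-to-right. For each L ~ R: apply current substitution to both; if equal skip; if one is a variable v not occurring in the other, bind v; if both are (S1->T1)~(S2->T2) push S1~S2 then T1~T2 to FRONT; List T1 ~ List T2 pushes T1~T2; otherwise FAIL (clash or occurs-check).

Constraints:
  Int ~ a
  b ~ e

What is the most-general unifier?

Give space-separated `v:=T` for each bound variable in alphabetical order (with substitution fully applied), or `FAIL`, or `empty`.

Answer: a:=Int b:=e

Derivation:
step 1: unify Int ~ a  [subst: {-} | 1 pending]
  bind a := Int
step 2: unify b ~ e  [subst: {a:=Int} | 0 pending]
  bind b := e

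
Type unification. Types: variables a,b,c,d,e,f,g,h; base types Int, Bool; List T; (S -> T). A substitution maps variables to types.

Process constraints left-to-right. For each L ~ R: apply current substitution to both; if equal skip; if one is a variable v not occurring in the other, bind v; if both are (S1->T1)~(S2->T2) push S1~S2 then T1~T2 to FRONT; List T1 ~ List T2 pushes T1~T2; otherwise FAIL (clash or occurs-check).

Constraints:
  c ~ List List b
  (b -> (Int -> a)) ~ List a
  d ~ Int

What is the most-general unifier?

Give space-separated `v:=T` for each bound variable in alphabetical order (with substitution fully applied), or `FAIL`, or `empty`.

Answer: FAIL

Derivation:
step 1: unify c ~ List List b  [subst: {-} | 2 pending]
  bind c := List List b
step 2: unify (b -> (Int -> a)) ~ List a  [subst: {c:=List List b} | 1 pending]
  clash: (b -> (Int -> a)) vs List a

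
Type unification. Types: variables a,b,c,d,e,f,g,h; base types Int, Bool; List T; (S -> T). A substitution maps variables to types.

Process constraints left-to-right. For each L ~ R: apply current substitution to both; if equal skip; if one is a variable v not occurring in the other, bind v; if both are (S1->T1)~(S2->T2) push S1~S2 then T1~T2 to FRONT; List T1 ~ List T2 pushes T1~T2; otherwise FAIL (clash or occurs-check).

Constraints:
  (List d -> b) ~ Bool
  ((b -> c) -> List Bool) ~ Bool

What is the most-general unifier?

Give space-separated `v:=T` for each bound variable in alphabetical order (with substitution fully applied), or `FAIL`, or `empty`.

Answer: FAIL

Derivation:
step 1: unify (List d -> b) ~ Bool  [subst: {-} | 1 pending]
  clash: (List d -> b) vs Bool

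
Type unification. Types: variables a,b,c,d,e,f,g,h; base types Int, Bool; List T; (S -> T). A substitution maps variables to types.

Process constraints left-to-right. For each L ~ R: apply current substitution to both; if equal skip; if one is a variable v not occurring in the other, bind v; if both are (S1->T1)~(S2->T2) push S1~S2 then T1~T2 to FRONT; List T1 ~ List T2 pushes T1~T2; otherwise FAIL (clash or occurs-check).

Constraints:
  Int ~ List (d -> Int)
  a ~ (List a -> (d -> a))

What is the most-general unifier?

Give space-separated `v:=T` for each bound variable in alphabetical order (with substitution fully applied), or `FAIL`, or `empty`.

step 1: unify Int ~ List (d -> Int)  [subst: {-} | 1 pending]
  clash: Int vs List (d -> Int)

Answer: FAIL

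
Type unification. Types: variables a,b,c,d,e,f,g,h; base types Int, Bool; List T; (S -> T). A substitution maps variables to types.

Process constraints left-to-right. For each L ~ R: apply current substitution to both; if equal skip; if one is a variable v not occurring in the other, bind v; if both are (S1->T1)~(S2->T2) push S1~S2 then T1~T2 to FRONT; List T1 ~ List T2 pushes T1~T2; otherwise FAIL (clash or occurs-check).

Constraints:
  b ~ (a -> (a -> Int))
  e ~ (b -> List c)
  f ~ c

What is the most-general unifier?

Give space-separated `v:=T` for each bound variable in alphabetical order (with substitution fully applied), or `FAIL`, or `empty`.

Answer: b:=(a -> (a -> Int)) e:=((a -> (a -> Int)) -> List c) f:=c

Derivation:
step 1: unify b ~ (a -> (a -> Int))  [subst: {-} | 2 pending]
  bind b := (a -> (a -> Int))
step 2: unify e ~ ((a -> (a -> Int)) -> List c)  [subst: {b:=(a -> (a -> Int))} | 1 pending]
  bind e := ((a -> (a -> Int)) -> List c)
step 3: unify f ~ c  [subst: {b:=(a -> (a -> Int)), e:=((a -> (a -> Int)) -> List c)} | 0 pending]
  bind f := c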